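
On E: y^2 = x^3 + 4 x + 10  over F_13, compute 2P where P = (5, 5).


k = 2 = 10_2 (binary, LSB first: 01)
Double-and-add from P = (5, 5):
  bit 0 = 0: acc unchanged = O
  bit 1 = 1: acc = O + (6, 4) = (6, 4)

2P = (6, 4)


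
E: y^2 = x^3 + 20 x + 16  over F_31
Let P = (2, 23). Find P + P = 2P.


Doubling: s = (3 x1^2 + a) / (2 y1)
s = (3*2^2 + 20) / (2*23) mod 31 = 29
x3 = s^2 - 2 x1 mod 31 = 29^2 - 2*2 = 0
y3 = s (x1 - x3) - y1 mod 31 = 29 * (2 - 0) - 23 = 4

2P = (0, 4)


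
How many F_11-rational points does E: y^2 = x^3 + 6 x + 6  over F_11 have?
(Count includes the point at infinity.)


For each x in F_11, count y with y^2 = x^3 + 6 x + 6 mod 11:
  x = 2: RHS = 4, y in [2, 9]  -> 2 point(s)
  x = 6: RHS = 5, y in [4, 7]  -> 2 point(s)
  x = 8: RHS = 5, y in [4, 7]  -> 2 point(s)
Affine points: 6. Add the point at infinity: total = 7.

#E(F_11) = 7


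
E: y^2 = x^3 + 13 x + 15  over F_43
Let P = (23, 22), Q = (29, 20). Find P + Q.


P != Q, so use the chord formula.
s = (y2 - y1) / (x2 - x1) = (41) / (6) mod 43 = 14
x3 = s^2 - x1 - x2 mod 43 = 14^2 - 23 - 29 = 15
y3 = s (x1 - x3) - y1 mod 43 = 14 * (23 - 15) - 22 = 4

P + Q = (15, 4)


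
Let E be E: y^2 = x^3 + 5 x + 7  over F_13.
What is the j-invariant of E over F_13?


Delta = -16(4 a^3 + 27 b^2) mod 13 = 4
-1728 * (4 a)^3 = -1728 * (4*5)^3 mod 13 = 5
j = 5 * 4^(-1) mod 13 = 11

j = 11 (mod 13)


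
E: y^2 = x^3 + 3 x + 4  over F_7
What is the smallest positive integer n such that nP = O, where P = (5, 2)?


Compute successive multiples of P until we hit O:
  1P = (5, 2)
  2P = (1, 6)
  3P = (2, 2)
  4P = (0, 5)
  5P = (6, 0)
  6P = (0, 2)
  7P = (2, 5)
  8P = (1, 1)
  ... (continuing to 10P)
  10P = O

ord(P) = 10


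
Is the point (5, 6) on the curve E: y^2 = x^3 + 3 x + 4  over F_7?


Check whether y^2 = x^3 + 3 x + 4 (mod 7) for (x, y) = (5, 6).
LHS: y^2 = 6^2 mod 7 = 1
RHS: x^3 + 3 x + 4 = 5^3 + 3*5 + 4 mod 7 = 4
LHS != RHS

No, not on the curve


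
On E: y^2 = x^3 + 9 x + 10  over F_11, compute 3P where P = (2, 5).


k = 3 = 11_2 (binary, LSB first: 11)
Double-and-add from P = (2, 5):
  bit 0 = 1: acc = O + (2, 5) = (2, 5)
  bit 1 = 1: acc = (2, 5) + (8, 0) = (2, 6)

3P = (2, 6)


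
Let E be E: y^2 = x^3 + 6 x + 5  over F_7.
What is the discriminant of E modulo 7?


4 a^3 + 27 b^2 = 4*6^3 + 27*5^2 = 864 + 675 = 1539
Delta = -16 * (1539) = -24624
Delta mod 7 = 2

Delta = 2 (mod 7)


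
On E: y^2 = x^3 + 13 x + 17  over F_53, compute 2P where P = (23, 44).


Doubling: s = (3 x1^2 + a) / (2 y1)
s = (3*23^2 + 13) / (2*44) mod 53 = 23
x3 = s^2 - 2 x1 mod 53 = 23^2 - 2*23 = 6
y3 = s (x1 - x3) - y1 mod 53 = 23 * (23 - 6) - 44 = 29

2P = (6, 29)


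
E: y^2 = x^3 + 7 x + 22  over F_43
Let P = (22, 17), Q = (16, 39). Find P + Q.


P != Q, so use the chord formula.
s = (y2 - y1) / (x2 - x1) = (22) / (37) mod 43 = 25
x3 = s^2 - x1 - x2 mod 43 = 25^2 - 22 - 16 = 28
y3 = s (x1 - x3) - y1 mod 43 = 25 * (22 - 28) - 17 = 5

P + Q = (28, 5)


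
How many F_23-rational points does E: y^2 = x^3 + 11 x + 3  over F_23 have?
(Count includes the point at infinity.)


For each x in F_23, count y with y^2 = x^3 + 11 x + 3 mod 23:
  x = 0: RHS = 3, y in [7, 16]  -> 2 point(s)
  x = 6: RHS = 9, y in [3, 20]  -> 2 point(s)
  x = 7: RHS = 9, y in [3, 20]  -> 2 point(s)
  x = 9: RHS = 3, y in [7, 16]  -> 2 point(s)
  x = 10: RHS = 9, y in [3, 20]  -> 2 point(s)
  x = 11: RHS = 6, y in [11, 12]  -> 2 point(s)
  x = 12: RHS = 0, y in [0]  -> 1 point(s)
  x = 14: RHS = 3, y in [7, 16]  -> 2 point(s)
  x = 15: RHS = 1, y in [1, 22]  -> 2 point(s)
  x = 20: RHS = 12, y in [9, 14]  -> 2 point(s)
Affine points: 19. Add the point at infinity: total = 20.

#E(F_23) = 20


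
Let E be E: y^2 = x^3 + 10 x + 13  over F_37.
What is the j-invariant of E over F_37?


Delta = -16(4 a^3 + 27 b^2) mod 37 = 3
-1728 * (4 a)^3 = -1728 * (4*10)^3 mod 37 = 1
j = 1 * 3^(-1) mod 37 = 25

j = 25 (mod 37)


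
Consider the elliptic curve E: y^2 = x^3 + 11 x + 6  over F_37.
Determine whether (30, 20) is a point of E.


Check whether y^2 = x^3 + 11 x + 6 (mod 37) for (x, y) = (30, 20).
LHS: y^2 = 20^2 mod 37 = 30
RHS: x^3 + 11 x + 6 = 30^3 + 11*30 + 6 mod 37 = 30
LHS = RHS

Yes, on the curve


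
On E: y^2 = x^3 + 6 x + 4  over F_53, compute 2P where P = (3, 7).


Doubling: s = (3 x1^2 + a) / (2 y1)
s = (3*3^2 + 6) / (2*7) mod 53 = 44
x3 = s^2 - 2 x1 mod 53 = 44^2 - 2*3 = 22
y3 = s (x1 - x3) - y1 mod 53 = 44 * (3 - 22) - 7 = 5

2P = (22, 5)


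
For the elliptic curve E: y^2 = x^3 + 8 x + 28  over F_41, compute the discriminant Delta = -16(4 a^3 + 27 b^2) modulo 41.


4 a^3 + 27 b^2 = 4*8^3 + 27*28^2 = 2048 + 21168 = 23216
Delta = -16 * (23216) = -371456
Delta mod 41 = 4

Delta = 4 (mod 41)


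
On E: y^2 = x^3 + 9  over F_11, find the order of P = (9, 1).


Compute successive multiples of P until we hit O:
  1P = (9, 1)
  2P = (7, 0)
  3P = (9, 10)
  4P = O

ord(P) = 4


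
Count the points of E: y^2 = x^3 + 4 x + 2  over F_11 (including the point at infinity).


For each x in F_11, count y with y^2 = x^3 + 4 x + 2 mod 11:
  x = 4: RHS = 5, y in [4, 7]  -> 2 point(s)
  x = 5: RHS = 4, y in [2, 9]  -> 2 point(s)
  x = 6: RHS = 0, y in [0]  -> 1 point(s)
Affine points: 5. Add the point at infinity: total = 6.

#E(F_11) = 6


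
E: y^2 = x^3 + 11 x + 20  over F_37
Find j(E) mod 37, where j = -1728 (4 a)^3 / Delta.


Delta = -16(4 a^3 + 27 b^2) mod 37 = 17
-1728 * (4 a)^3 = -1728 * (4*11)^3 mod 37 = 36
j = 36 * 17^(-1) mod 37 = 13

j = 13 (mod 37)


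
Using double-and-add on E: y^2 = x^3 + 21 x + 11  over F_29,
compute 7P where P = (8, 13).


k = 7 = 111_2 (binary, LSB first: 111)
Double-and-add from P = (8, 13):
  bit 0 = 1: acc = O + (8, 13) = (8, 13)
  bit 1 = 1: acc = (8, 13) + (8, 16) = O
  bit 2 = 1: acc = O + (8, 13) = (8, 13)

7P = (8, 13)


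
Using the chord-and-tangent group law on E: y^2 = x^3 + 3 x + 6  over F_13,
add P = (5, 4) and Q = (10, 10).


P != Q, so use the chord formula.
s = (y2 - y1) / (x2 - x1) = (6) / (5) mod 13 = 9
x3 = s^2 - x1 - x2 mod 13 = 9^2 - 5 - 10 = 1
y3 = s (x1 - x3) - y1 mod 13 = 9 * (5 - 1) - 4 = 6

P + Q = (1, 6)


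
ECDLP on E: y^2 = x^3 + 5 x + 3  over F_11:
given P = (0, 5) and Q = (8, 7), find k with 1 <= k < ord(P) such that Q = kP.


Enumerate multiples of P until we hit Q = (8, 7):
  1P = (0, 5)
  2P = (3, 10)
  3P = (1, 8)
  4P = (8, 4)
  5P = (8, 7)
Match found at i = 5.

k = 5


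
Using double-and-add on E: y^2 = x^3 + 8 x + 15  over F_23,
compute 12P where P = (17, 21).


k = 12 = 1100_2 (binary, LSB first: 0011)
Double-and-add from P = (17, 21):
  bit 0 = 0: acc unchanged = O
  bit 1 = 0: acc unchanged = O
  bit 2 = 1: acc = O + (8, 4) = (8, 4)
  bit 3 = 1: acc = (8, 4) + (11, 13) = (13, 4)

12P = (13, 4)


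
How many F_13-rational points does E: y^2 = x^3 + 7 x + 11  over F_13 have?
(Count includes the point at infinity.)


For each x in F_13, count y with y^2 = x^3 + 7 x + 11 mod 13:
  x = 4: RHS = 12, y in [5, 8]  -> 2 point(s)
  x = 6: RHS = 9, y in [3, 10]  -> 2 point(s)
  x = 7: RHS = 0, y in [0]  -> 1 point(s)
  x = 9: RHS = 10, y in [6, 7]  -> 2 point(s)
  x = 12: RHS = 3, y in [4, 9]  -> 2 point(s)
Affine points: 9. Add the point at infinity: total = 10.

#E(F_13) = 10


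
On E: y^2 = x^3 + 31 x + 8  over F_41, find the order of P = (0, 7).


Compute successive multiples of P until we hit O:
  1P = (0, 7)
  2P = (39, 15)
  3P = (18, 24)
  4P = (2, 23)
  5P = (21, 30)
  6P = (4, 14)
  7P = (17, 35)
  8P = (6, 0)
  ... (continuing to 16P)
  16P = O

ord(P) = 16


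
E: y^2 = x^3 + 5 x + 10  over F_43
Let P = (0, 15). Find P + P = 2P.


Doubling: s = (3 x1^2 + a) / (2 y1)
s = (3*0^2 + 5) / (2*15) mod 43 = 36
x3 = s^2 - 2 x1 mod 43 = 36^2 - 2*0 = 6
y3 = s (x1 - x3) - y1 mod 43 = 36 * (0 - 6) - 15 = 27

2P = (6, 27)


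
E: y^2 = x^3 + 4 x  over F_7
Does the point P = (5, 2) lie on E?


Check whether y^2 = x^3 + 4 x + 0 (mod 7) for (x, y) = (5, 2).
LHS: y^2 = 2^2 mod 7 = 4
RHS: x^3 + 4 x + 0 = 5^3 + 4*5 + 0 mod 7 = 5
LHS != RHS

No, not on the curve


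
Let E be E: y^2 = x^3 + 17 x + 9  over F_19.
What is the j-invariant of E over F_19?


Delta = -16(4 a^3 + 27 b^2) mod 19 = 5
-1728 * (4 a)^3 = -1728 * (4*17)^3 mod 19 = 1
j = 1 * 5^(-1) mod 19 = 4

j = 4 (mod 19)


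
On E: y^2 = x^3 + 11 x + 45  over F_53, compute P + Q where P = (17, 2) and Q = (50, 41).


P != Q, so use the chord formula.
s = (y2 - y1) / (x2 - x1) = (39) / (33) mod 53 = 6
x3 = s^2 - x1 - x2 mod 53 = 6^2 - 17 - 50 = 22
y3 = s (x1 - x3) - y1 mod 53 = 6 * (17 - 22) - 2 = 21

P + Q = (22, 21)


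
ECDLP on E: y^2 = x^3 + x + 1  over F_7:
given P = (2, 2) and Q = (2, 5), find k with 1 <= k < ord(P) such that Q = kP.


Enumerate multiples of P until we hit Q = (2, 5):
  1P = (2, 2)
  2P = (0, 1)
  3P = (0, 6)
  4P = (2, 5)
Match found at i = 4.

k = 4


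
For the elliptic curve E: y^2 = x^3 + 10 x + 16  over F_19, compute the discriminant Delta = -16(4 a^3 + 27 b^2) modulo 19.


4 a^3 + 27 b^2 = 4*10^3 + 27*16^2 = 4000 + 6912 = 10912
Delta = -16 * (10912) = -174592
Delta mod 19 = 18

Delta = 18 (mod 19)


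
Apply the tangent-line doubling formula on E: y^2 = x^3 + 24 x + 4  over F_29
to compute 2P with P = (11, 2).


Doubling: s = (3 x1^2 + a) / (2 y1)
s = (3*11^2 + 24) / (2*2) mod 29 = 17
x3 = s^2 - 2 x1 mod 29 = 17^2 - 2*11 = 6
y3 = s (x1 - x3) - y1 mod 29 = 17 * (11 - 6) - 2 = 25

2P = (6, 25)


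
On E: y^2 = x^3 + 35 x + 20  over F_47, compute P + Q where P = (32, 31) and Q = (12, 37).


P != Q, so use the chord formula.
s = (y2 - y1) / (x2 - x1) = (6) / (27) mod 47 = 42
x3 = s^2 - x1 - x2 mod 47 = 42^2 - 32 - 12 = 28
y3 = s (x1 - x3) - y1 mod 47 = 42 * (32 - 28) - 31 = 43

P + Q = (28, 43)


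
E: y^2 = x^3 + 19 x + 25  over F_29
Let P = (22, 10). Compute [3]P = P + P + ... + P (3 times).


k = 3 = 11_2 (binary, LSB first: 11)
Double-and-add from P = (22, 10):
  bit 0 = 1: acc = O + (22, 10) = (22, 10)
  bit 1 = 1: acc = (22, 10) + (13, 27) = (28, 11)

3P = (28, 11)


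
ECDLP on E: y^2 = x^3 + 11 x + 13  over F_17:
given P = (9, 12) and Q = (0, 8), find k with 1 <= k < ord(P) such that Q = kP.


Enumerate multiples of P until we hit Q = (0, 8):
  1P = (9, 12)
  2P = (7, 12)
  3P = (1, 5)
  4P = (16, 1)
  5P = (8, 1)
  6P = (2, 14)
  7P = (4, 6)
  8P = (0, 9)
  9P = (10, 16)
  10P = (14, 2)
  11P = (15, 0)
  12P = (14, 15)
  13P = (10, 1)
  14P = (0, 8)
Match found at i = 14.

k = 14


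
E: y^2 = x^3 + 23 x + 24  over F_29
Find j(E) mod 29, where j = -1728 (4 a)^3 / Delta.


Delta = -16(4 a^3 + 27 b^2) mod 29 = 8
-1728 * (4 a)^3 = -1728 * (4*23)^3 mod 29 = 21
j = 21 * 8^(-1) mod 29 = 28

j = 28 (mod 29)


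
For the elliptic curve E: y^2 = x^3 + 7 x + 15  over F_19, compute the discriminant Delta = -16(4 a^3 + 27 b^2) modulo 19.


4 a^3 + 27 b^2 = 4*7^3 + 27*15^2 = 1372 + 6075 = 7447
Delta = -16 * (7447) = -119152
Delta mod 19 = 16

Delta = 16 (mod 19)


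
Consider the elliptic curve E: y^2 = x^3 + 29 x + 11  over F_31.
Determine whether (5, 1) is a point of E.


Check whether y^2 = x^3 + 29 x + 11 (mod 31) for (x, y) = (5, 1).
LHS: y^2 = 1^2 mod 31 = 1
RHS: x^3 + 29 x + 11 = 5^3 + 29*5 + 11 mod 31 = 2
LHS != RHS

No, not on the curve


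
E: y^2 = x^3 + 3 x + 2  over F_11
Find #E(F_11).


For each x in F_11, count y with y^2 = x^3 + 3 x + 2 mod 11:
  x = 2: RHS = 5, y in [4, 7]  -> 2 point(s)
  x = 3: RHS = 5, y in [4, 7]  -> 2 point(s)
  x = 4: RHS = 1, y in [1, 10]  -> 2 point(s)
  x = 6: RHS = 5, y in [4, 7]  -> 2 point(s)
  x = 7: RHS = 3, y in [5, 6]  -> 2 point(s)
  x = 10: RHS = 9, y in [3, 8]  -> 2 point(s)
Affine points: 12. Add the point at infinity: total = 13.

#E(F_11) = 13


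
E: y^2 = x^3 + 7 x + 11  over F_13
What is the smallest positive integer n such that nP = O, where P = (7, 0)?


Compute successive multiples of P until we hit O:
  1P = (7, 0)
  2P = O

ord(P) = 2


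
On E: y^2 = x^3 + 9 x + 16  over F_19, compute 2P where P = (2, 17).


Doubling: s = (3 x1^2 + a) / (2 y1)
s = (3*2^2 + 9) / (2*17) mod 19 = 9
x3 = s^2 - 2 x1 mod 19 = 9^2 - 2*2 = 1
y3 = s (x1 - x3) - y1 mod 19 = 9 * (2 - 1) - 17 = 11

2P = (1, 11)


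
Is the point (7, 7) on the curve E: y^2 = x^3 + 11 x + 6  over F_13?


Check whether y^2 = x^3 + 11 x + 6 (mod 13) for (x, y) = (7, 7).
LHS: y^2 = 7^2 mod 13 = 10
RHS: x^3 + 11 x + 6 = 7^3 + 11*7 + 6 mod 13 = 10
LHS = RHS

Yes, on the curve


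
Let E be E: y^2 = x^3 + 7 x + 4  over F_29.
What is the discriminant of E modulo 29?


4 a^3 + 27 b^2 = 4*7^3 + 27*4^2 = 1372 + 432 = 1804
Delta = -16 * (1804) = -28864
Delta mod 29 = 20

Delta = 20 (mod 29)


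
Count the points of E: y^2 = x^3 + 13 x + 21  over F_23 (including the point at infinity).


For each x in F_23, count y with y^2 = x^3 + 13 x + 21 mod 23:
  x = 1: RHS = 12, y in [9, 14]  -> 2 point(s)
  x = 2: RHS = 9, y in [3, 20]  -> 2 point(s)
  x = 3: RHS = 18, y in [8, 15]  -> 2 point(s)
  x = 5: RHS = 4, y in [2, 21]  -> 2 point(s)
  x = 6: RHS = 16, y in [4, 19]  -> 2 point(s)
  x = 7: RHS = 18, y in [8, 15]  -> 2 point(s)
  x = 8: RHS = 16, y in [4, 19]  -> 2 point(s)
  x = 9: RHS = 16, y in [4, 19]  -> 2 point(s)
  x = 10: RHS = 1, y in [1, 22]  -> 2 point(s)
  x = 11: RHS = 0, y in [0]  -> 1 point(s)
  x = 13: RHS = 18, y in [8, 15]  -> 2 point(s)
  x = 14: RHS = 3, y in [7, 16]  -> 2 point(s)
  x = 15: RHS = 3, y in [7, 16]  -> 2 point(s)
  x = 16: RHS = 1, y in [1, 22]  -> 2 point(s)
  x = 17: RHS = 3, y in [7, 16]  -> 2 point(s)
  x = 20: RHS = 1, y in [1, 22]  -> 2 point(s)
Affine points: 31. Add the point at infinity: total = 32.

#E(F_23) = 32


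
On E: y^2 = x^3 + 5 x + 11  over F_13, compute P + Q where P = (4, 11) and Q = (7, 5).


P != Q, so use the chord formula.
s = (y2 - y1) / (x2 - x1) = (7) / (3) mod 13 = 11
x3 = s^2 - x1 - x2 mod 13 = 11^2 - 4 - 7 = 6
y3 = s (x1 - x3) - y1 mod 13 = 11 * (4 - 6) - 11 = 6

P + Q = (6, 6)


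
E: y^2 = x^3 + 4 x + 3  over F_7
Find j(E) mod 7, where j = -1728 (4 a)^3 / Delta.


Delta = -16(4 a^3 + 27 b^2) mod 7 = 3
-1728 * (4 a)^3 = -1728 * (4*4)^3 mod 7 = 1
j = 1 * 3^(-1) mod 7 = 5

j = 5 (mod 7)


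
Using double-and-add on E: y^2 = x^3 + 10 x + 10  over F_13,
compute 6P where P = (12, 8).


k = 6 = 110_2 (binary, LSB first: 011)
Double-and-add from P = (12, 8):
  bit 0 = 0: acc unchanged = O
  bit 1 = 1: acc = O + (2, 5) = (2, 5)
  bit 2 = 1: acc = (2, 5) + (5, 4) = (9, 6)

6P = (9, 6)


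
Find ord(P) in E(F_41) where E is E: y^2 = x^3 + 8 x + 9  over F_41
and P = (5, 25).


Compute successive multiples of P until we hit O:
  1P = (5, 25)
  2P = (30, 36)
  3P = (14, 35)
  4P = (4, 8)
  5P = (34, 15)
  6P = (38, 9)
  7P = (2, 22)
  8P = (35, 27)
  ... (continuing to 18P)
  18P = O

ord(P) = 18


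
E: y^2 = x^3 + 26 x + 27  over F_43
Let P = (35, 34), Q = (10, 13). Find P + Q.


P != Q, so use the chord formula.
s = (y2 - y1) / (x2 - x1) = (22) / (18) mod 43 = 6
x3 = s^2 - x1 - x2 mod 43 = 6^2 - 35 - 10 = 34
y3 = s (x1 - x3) - y1 mod 43 = 6 * (35 - 34) - 34 = 15

P + Q = (34, 15)


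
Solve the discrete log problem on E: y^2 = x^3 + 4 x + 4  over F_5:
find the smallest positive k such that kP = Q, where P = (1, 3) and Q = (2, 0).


Enumerate multiples of P until we hit Q = (2, 0):
  1P = (1, 3)
  2P = (2, 0)
Match found at i = 2.

k = 2


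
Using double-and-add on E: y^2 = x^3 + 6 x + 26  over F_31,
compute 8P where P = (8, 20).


k = 8 = 1000_2 (binary, LSB first: 0001)
Double-and-add from P = (8, 20):
  bit 0 = 0: acc unchanged = O
  bit 1 = 0: acc unchanged = O
  bit 2 = 0: acc unchanged = O
  bit 3 = 1: acc = O + (12, 20) = (12, 20)

8P = (12, 20)


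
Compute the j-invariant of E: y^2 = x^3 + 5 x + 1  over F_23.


Delta = -16(4 a^3 + 27 b^2) mod 23 = 9
-1728 * (4 a)^3 = -1728 * (4*5)^3 mod 23 = 12
j = 12 * 9^(-1) mod 23 = 9

j = 9 (mod 23)


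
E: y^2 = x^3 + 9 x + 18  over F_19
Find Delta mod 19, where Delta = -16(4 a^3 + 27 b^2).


4 a^3 + 27 b^2 = 4*9^3 + 27*18^2 = 2916 + 8748 = 11664
Delta = -16 * (11664) = -186624
Delta mod 19 = 13

Delta = 13 (mod 19)


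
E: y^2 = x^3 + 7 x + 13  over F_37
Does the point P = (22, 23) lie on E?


Check whether y^2 = x^3 + 7 x + 13 (mod 37) for (x, y) = (22, 23).
LHS: y^2 = 23^2 mod 37 = 11
RHS: x^3 + 7 x + 13 = 22^3 + 7*22 + 13 mod 37 = 11
LHS = RHS

Yes, on the curve


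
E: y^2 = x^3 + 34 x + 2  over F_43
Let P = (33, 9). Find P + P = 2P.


Doubling: s = (3 x1^2 + a) / (2 y1)
s = (3*33^2 + 34) / (2*9) mod 43 = 9
x3 = s^2 - 2 x1 mod 43 = 9^2 - 2*33 = 15
y3 = s (x1 - x3) - y1 mod 43 = 9 * (33 - 15) - 9 = 24

2P = (15, 24)


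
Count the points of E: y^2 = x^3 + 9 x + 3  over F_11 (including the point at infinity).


For each x in F_11, count y with y^2 = x^3 + 9 x + 3 mod 11:
  x = 0: RHS = 3, y in [5, 6]  -> 2 point(s)
  x = 4: RHS = 4, y in [2, 9]  -> 2 point(s)
  x = 6: RHS = 9, y in [3, 8]  -> 2 point(s)
  x = 8: RHS = 4, y in [2, 9]  -> 2 point(s)
  x = 10: RHS = 4, y in [2, 9]  -> 2 point(s)
Affine points: 10. Add the point at infinity: total = 11.

#E(F_11) = 11


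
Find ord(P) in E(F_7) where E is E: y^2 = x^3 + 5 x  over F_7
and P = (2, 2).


Compute successive multiples of P until we hit O:
  1P = (2, 2)
  2P = (4, 0)
  3P = (2, 5)
  4P = O

ord(P) = 4


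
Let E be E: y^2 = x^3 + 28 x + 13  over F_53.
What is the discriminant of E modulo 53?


4 a^3 + 27 b^2 = 4*28^3 + 27*13^2 = 87808 + 4563 = 92371
Delta = -16 * (92371) = -1477936
Delta mod 53 = 22

Delta = 22 (mod 53)


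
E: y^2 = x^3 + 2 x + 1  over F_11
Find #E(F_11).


For each x in F_11, count y with y^2 = x^3 + 2 x + 1 mod 11:
  x = 0: RHS = 1, y in [1, 10]  -> 2 point(s)
  x = 1: RHS = 4, y in [2, 9]  -> 2 point(s)
  x = 3: RHS = 1, y in [1, 10]  -> 2 point(s)
  x = 5: RHS = 4, y in [2, 9]  -> 2 point(s)
  x = 6: RHS = 9, y in [3, 8]  -> 2 point(s)
  x = 8: RHS = 1, y in [1, 10]  -> 2 point(s)
  x = 9: RHS = 0, y in [0]  -> 1 point(s)
  x = 10: RHS = 9, y in [3, 8]  -> 2 point(s)
Affine points: 15. Add the point at infinity: total = 16.

#E(F_11) = 16


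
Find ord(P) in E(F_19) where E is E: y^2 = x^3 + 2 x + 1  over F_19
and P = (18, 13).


Compute successive multiples of P until we hit O:
  1P = (18, 13)
  2P = (6, 1)
  3P = (15, 9)
  4P = (11, 9)
  5P = (7, 15)
  6P = (0, 1)
  7P = (12, 10)
  8P = (13, 18)
  ... (continuing to 27P)
  27P = O

ord(P) = 27


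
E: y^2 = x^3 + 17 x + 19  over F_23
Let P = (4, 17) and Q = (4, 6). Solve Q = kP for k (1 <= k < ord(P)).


Enumerate multiples of P until we hit Q = (4, 6):
  1P = (4, 17)
  2P = (10, 4)
  3P = (22, 22)
  4P = (21, 0)
  5P = (22, 1)
  6P = (10, 19)
  7P = (4, 6)
Match found at i = 7.

k = 7


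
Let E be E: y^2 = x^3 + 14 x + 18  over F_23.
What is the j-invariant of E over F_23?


Delta = -16(4 a^3 + 27 b^2) mod 23 = 22
-1728 * (4 a)^3 = -1728 * (4*14)^3 mod 23 = 13
j = 13 * 22^(-1) mod 23 = 10

j = 10 (mod 23)


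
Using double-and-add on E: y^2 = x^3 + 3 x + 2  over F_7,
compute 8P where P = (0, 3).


k = 8 = 1000_2 (binary, LSB first: 0001)
Double-and-add from P = (0, 3):
  bit 0 = 0: acc unchanged = O
  bit 1 = 0: acc unchanged = O
  bit 2 = 0: acc unchanged = O
  bit 3 = 1: acc = O + (0, 4) = (0, 4)

8P = (0, 4)


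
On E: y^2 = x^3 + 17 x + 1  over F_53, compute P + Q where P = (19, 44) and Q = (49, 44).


P != Q, so use the chord formula.
s = (y2 - y1) / (x2 - x1) = (0) / (30) mod 53 = 0
x3 = s^2 - x1 - x2 mod 53 = 0^2 - 19 - 49 = 38
y3 = s (x1 - x3) - y1 mod 53 = 0 * (19 - 38) - 44 = 9

P + Q = (38, 9)


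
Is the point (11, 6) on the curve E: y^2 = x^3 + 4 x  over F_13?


Check whether y^2 = x^3 + 4 x + 0 (mod 13) for (x, y) = (11, 6).
LHS: y^2 = 6^2 mod 13 = 10
RHS: x^3 + 4 x + 0 = 11^3 + 4*11 + 0 mod 13 = 10
LHS = RHS

Yes, on the curve


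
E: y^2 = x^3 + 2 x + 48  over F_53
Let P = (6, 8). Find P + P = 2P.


Doubling: s = (3 x1^2 + a) / (2 y1)
s = (3*6^2 + 2) / (2*8) mod 53 = 40
x3 = s^2 - 2 x1 mod 53 = 40^2 - 2*6 = 51
y3 = s (x1 - x3) - y1 mod 53 = 40 * (6 - 51) - 8 = 47

2P = (51, 47)


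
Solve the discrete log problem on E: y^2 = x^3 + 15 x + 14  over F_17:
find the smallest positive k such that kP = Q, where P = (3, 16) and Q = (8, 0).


Enumerate multiples of P until we hit Q = (8, 0):
  1P = (3, 16)
  2P = (10, 12)
  3P = (13, 14)
  4P = (16, 7)
  5P = (2, 16)
  6P = (12, 1)
  7P = (1, 9)
  8P = (4, 6)
  9P = (8, 0)
Match found at i = 9.

k = 9


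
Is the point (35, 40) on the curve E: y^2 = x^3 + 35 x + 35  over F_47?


Check whether y^2 = x^3 + 35 x + 35 (mod 47) for (x, y) = (35, 40).
LHS: y^2 = 40^2 mod 47 = 2
RHS: x^3 + 35 x + 35 = 35^3 + 35*35 + 35 mod 47 = 2
LHS = RHS

Yes, on the curve


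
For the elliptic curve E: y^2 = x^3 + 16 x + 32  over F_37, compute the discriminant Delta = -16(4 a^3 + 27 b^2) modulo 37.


4 a^3 + 27 b^2 = 4*16^3 + 27*32^2 = 16384 + 27648 = 44032
Delta = -16 * (44032) = -704512
Delta mod 37 = 5

Delta = 5 (mod 37)


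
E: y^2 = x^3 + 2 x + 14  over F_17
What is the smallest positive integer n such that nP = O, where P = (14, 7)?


Compute successive multiples of P until we hit O:
  1P = (14, 7)
  2P = (5, 8)
  3P = (2, 3)
  4P = (3, 8)
  5P = (9, 8)
  6P = (9, 9)
  7P = (3, 9)
  8P = (2, 14)
  ... (continuing to 11P)
  11P = O

ord(P) = 11


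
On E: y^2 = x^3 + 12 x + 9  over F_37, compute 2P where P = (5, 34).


Doubling: s = (3 x1^2 + a) / (2 y1)
s = (3*5^2 + 12) / (2*34) mod 37 = 4
x3 = s^2 - 2 x1 mod 37 = 4^2 - 2*5 = 6
y3 = s (x1 - x3) - y1 mod 37 = 4 * (5 - 6) - 34 = 36

2P = (6, 36)


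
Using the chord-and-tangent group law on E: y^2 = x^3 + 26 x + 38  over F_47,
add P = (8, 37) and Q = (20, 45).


P != Q, so use the chord formula.
s = (y2 - y1) / (x2 - x1) = (8) / (12) mod 47 = 32
x3 = s^2 - x1 - x2 mod 47 = 32^2 - 8 - 20 = 9
y3 = s (x1 - x3) - y1 mod 47 = 32 * (8 - 9) - 37 = 25

P + Q = (9, 25)


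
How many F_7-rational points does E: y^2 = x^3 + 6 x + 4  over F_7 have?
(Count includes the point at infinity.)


For each x in F_7, count y with y^2 = x^3 + 6 x + 4 mod 7:
  x = 0: RHS = 4, y in [2, 5]  -> 2 point(s)
  x = 1: RHS = 4, y in [2, 5]  -> 2 point(s)
  x = 3: RHS = 0, y in [0]  -> 1 point(s)
  x = 4: RHS = 1, y in [1, 6]  -> 2 point(s)
  x = 6: RHS = 4, y in [2, 5]  -> 2 point(s)
Affine points: 9. Add the point at infinity: total = 10.

#E(F_7) = 10


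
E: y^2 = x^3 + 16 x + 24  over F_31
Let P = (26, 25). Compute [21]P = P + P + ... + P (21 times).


k = 21 = 10101_2 (binary, LSB first: 10101)
Double-and-add from P = (26, 25):
  bit 0 = 1: acc = O + (26, 25) = (26, 25)
  bit 1 = 0: acc unchanged = (26, 25)
  bit 2 = 1: acc = (26, 25) + (2, 8) = (7, 13)
  bit 3 = 0: acc unchanged = (7, 13)
  bit 4 = 1: acc = (7, 13) + (14, 4) = (30, 21)

21P = (30, 21)


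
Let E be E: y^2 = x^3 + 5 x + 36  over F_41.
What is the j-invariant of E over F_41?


Delta = -16(4 a^3 + 27 b^2) mod 41 = 19
-1728 * (4 a)^3 = -1728 * (4*5)^3 mod 41 = 11
j = 11 * 19^(-1) mod 41 = 20

j = 20 (mod 41)


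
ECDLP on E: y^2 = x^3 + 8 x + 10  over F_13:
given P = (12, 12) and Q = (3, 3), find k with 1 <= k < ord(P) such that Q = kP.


Enumerate multiples of P until we hit Q = (3, 3):
  1P = (12, 12)
  2P = (3, 10)
  3P = (8, 12)
  4P = (6, 1)
  5P = (11, 5)
  6P = (0, 7)
  7P = (0, 6)
  8P = (11, 8)
  9P = (6, 12)
  10P = (8, 1)
  11P = (3, 3)
Match found at i = 11.

k = 11


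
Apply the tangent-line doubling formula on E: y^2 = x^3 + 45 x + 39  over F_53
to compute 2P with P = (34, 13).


Doubling: s = (3 x1^2 + a) / (2 y1)
s = (3*34^2 + 45) / (2*13) mod 53 = 23
x3 = s^2 - 2 x1 mod 53 = 23^2 - 2*34 = 37
y3 = s (x1 - x3) - y1 mod 53 = 23 * (34 - 37) - 13 = 24

2P = (37, 24)


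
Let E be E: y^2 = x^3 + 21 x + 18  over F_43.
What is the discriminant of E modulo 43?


4 a^3 + 27 b^2 = 4*21^3 + 27*18^2 = 37044 + 8748 = 45792
Delta = -16 * (45792) = -732672
Delta mod 43 = 5

Delta = 5 (mod 43)


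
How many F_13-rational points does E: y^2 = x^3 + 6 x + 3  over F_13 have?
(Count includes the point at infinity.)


For each x in F_13, count y with y^2 = x^3 + 6 x + 3 mod 13:
  x = 0: RHS = 3, y in [4, 9]  -> 2 point(s)
  x = 1: RHS = 10, y in [6, 7]  -> 2 point(s)
  x = 2: RHS = 10, y in [6, 7]  -> 2 point(s)
  x = 3: RHS = 9, y in [3, 10]  -> 2 point(s)
  x = 4: RHS = 0, y in [0]  -> 1 point(s)
  x = 8: RHS = 4, y in [2, 11]  -> 2 point(s)
  x = 10: RHS = 10, y in [6, 7]  -> 2 point(s)
  x = 11: RHS = 9, y in [3, 10]  -> 2 point(s)
  x = 12: RHS = 9, y in [3, 10]  -> 2 point(s)
Affine points: 17. Add the point at infinity: total = 18.

#E(F_13) = 18


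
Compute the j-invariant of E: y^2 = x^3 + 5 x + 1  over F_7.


Delta = -16(4 a^3 + 27 b^2) mod 7 = 3
-1728 * (4 a)^3 = -1728 * (4*5)^3 mod 7 = 6
j = 6 * 3^(-1) mod 7 = 2

j = 2 (mod 7)


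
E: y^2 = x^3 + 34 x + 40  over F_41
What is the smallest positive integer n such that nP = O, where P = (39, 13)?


Compute successive multiples of P until we hit O:
  1P = (39, 13)
  2P = (36, 27)
  3P = (6, 38)
  4P = (0, 32)
  5P = (0, 9)
  6P = (6, 3)
  7P = (36, 14)
  8P = (39, 28)
  ... (continuing to 9P)
  9P = O

ord(P) = 9


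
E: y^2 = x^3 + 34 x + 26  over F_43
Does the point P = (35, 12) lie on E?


Check whether y^2 = x^3 + 34 x + 26 (mod 43) for (x, y) = (35, 12).
LHS: y^2 = 12^2 mod 43 = 15
RHS: x^3 + 34 x + 26 = 35^3 + 34*35 + 26 mod 43 = 16
LHS != RHS

No, not on the curve


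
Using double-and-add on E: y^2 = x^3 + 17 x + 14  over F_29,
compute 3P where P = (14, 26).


k = 3 = 11_2 (binary, LSB first: 11)
Double-and-add from P = (14, 26):
  bit 0 = 1: acc = O + (14, 26) = (14, 26)
  bit 1 = 1: acc = (14, 26) + (24, 6) = (24, 23)

3P = (24, 23)


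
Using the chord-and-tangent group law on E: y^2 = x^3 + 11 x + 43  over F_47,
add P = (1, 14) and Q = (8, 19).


P != Q, so use the chord formula.
s = (y2 - y1) / (x2 - x1) = (5) / (7) mod 47 = 41
x3 = s^2 - x1 - x2 mod 47 = 41^2 - 1 - 8 = 27
y3 = s (x1 - x3) - y1 mod 47 = 41 * (1 - 27) - 14 = 1

P + Q = (27, 1)


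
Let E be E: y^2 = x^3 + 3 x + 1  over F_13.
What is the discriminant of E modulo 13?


4 a^3 + 27 b^2 = 4*3^3 + 27*1^2 = 108 + 27 = 135
Delta = -16 * (135) = -2160
Delta mod 13 = 11

Delta = 11 (mod 13)


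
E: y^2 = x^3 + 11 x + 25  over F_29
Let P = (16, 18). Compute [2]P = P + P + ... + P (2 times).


k = 2 = 10_2 (binary, LSB first: 01)
Double-and-add from P = (16, 18):
  bit 0 = 0: acc unchanged = O
  bit 1 = 1: acc = O + (21, 18) = (21, 18)

2P = (21, 18)


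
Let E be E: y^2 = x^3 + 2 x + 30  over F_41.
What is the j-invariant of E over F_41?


Delta = -16(4 a^3 + 27 b^2) mod 41 = 24
-1728 * (4 a)^3 = -1728 * (4*2)^3 mod 41 = 3
j = 3 * 24^(-1) mod 41 = 36

j = 36 (mod 41)


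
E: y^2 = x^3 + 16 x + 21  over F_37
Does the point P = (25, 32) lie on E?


Check whether y^2 = x^3 + 16 x + 21 (mod 37) for (x, y) = (25, 32).
LHS: y^2 = 32^2 mod 37 = 25
RHS: x^3 + 16 x + 21 = 25^3 + 16*25 + 21 mod 37 = 25
LHS = RHS

Yes, on the curve


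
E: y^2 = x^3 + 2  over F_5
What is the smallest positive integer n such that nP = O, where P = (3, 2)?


Compute successive multiples of P until we hit O:
  1P = (3, 2)
  2P = (3, 3)
  3P = O

ord(P) = 3


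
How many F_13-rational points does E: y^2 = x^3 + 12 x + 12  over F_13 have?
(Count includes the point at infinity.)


For each x in F_13, count y with y^2 = x^3 + 12 x + 12 mod 13:
  x = 0: RHS = 12, y in [5, 8]  -> 2 point(s)
  x = 1: RHS = 12, y in [5, 8]  -> 2 point(s)
  x = 3: RHS = 10, y in [6, 7]  -> 2 point(s)
  x = 6: RHS = 1, y in [1, 12]  -> 2 point(s)
  x = 7: RHS = 10, y in [6, 7]  -> 2 point(s)
  x = 8: RHS = 9, y in [3, 10]  -> 2 point(s)
  x = 9: RHS = 4, y in [2, 11]  -> 2 point(s)
  x = 10: RHS = 1, y in [1, 12]  -> 2 point(s)
  x = 12: RHS = 12, y in [5, 8]  -> 2 point(s)
Affine points: 18. Add the point at infinity: total = 19.

#E(F_13) = 19


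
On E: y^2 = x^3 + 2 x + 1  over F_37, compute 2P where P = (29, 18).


Doubling: s = (3 x1^2 + a) / (2 y1)
s = (3*29^2 + 2) / (2*18) mod 37 = 28
x3 = s^2 - 2 x1 mod 37 = 28^2 - 2*29 = 23
y3 = s (x1 - x3) - y1 mod 37 = 28 * (29 - 23) - 18 = 2

2P = (23, 2)


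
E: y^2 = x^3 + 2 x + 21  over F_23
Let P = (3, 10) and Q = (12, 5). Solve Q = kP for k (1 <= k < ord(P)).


Enumerate multiples of P until we hit Q = (12, 5):
  1P = (3, 10)
  2P = (21, 3)
  3P = (12, 5)
Match found at i = 3.

k = 3


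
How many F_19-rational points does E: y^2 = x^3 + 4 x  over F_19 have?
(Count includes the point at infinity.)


For each x in F_19, count y with y^2 = x^3 + 4 x + 0 mod 19:
  x = 0: RHS = 0, y in [0]  -> 1 point(s)
  x = 1: RHS = 5, y in [9, 10]  -> 2 point(s)
  x = 2: RHS = 16, y in [4, 15]  -> 2 point(s)
  x = 3: RHS = 1, y in [1, 18]  -> 2 point(s)
  x = 4: RHS = 4, y in [2, 17]  -> 2 point(s)
  x = 9: RHS = 5, y in [9, 10]  -> 2 point(s)
  x = 11: RHS = 7, y in [8, 11]  -> 2 point(s)
  x = 12: RHS = 9, y in [3, 16]  -> 2 point(s)
  x = 13: RHS = 7, y in [8, 11]  -> 2 point(s)
  x = 14: RHS = 7, y in [8, 11]  -> 2 point(s)
Affine points: 19. Add the point at infinity: total = 20.

#E(F_19) = 20


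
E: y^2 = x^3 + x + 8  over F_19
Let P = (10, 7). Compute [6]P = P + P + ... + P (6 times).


k = 6 = 110_2 (binary, LSB first: 011)
Double-and-add from P = (10, 7):
  bit 0 = 0: acc unchanged = O
  bit 1 = 1: acc = O + (10, 12) = (10, 12)
  bit 2 = 1: acc = (10, 12) + (10, 7) = O

6P = O


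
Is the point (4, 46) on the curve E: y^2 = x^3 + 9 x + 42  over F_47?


Check whether y^2 = x^3 + 9 x + 42 (mod 47) for (x, y) = (4, 46).
LHS: y^2 = 46^2 mod 47 = 1
RHS: x^3 + 9 x + 42 = 4^3 + 9*4 + 42 mod 47 = 1
LHS = RHS

Yes, on the curve


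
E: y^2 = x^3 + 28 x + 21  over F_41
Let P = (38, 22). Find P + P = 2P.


Doubling: s = (3 x1^2 + a) / (2 y1)
s = (3*38^2 + 28) / (2*22) mod 41 = 32
x3 = s^2 - 2 x1 mod 41 = 32^2 - 2*38 = 5
y3 = s (x1 - x3) - y1 mod 41 = 32 * (38 - 5) - 22 = 9

2P = (5, 9)


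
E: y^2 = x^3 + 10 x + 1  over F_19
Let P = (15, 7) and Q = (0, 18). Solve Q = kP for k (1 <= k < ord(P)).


Enumerate multiples of P until we hit Q = (0, 18):
  1P = (15, 7)
  2P = (5, 10)
  3P = (16, 18)
  4P = (14, 4)
  5P = (18, 3)
  6P = (11, 13)
  7P = (0, 18)
Match found at i = 7.

k = 7


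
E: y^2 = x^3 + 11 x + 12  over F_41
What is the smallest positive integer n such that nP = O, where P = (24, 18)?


Compute successive multiples of P until we hit O:
  1P = (24, 18)
  2P = (39, 33)
  3P = (20, 27)
  4P = (20, 14)
  5P = (39, 8)
  6P = (24, 23)
  7P = O

ord(P) = 7


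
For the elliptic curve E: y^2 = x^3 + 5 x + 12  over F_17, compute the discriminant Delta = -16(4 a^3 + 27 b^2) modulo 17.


4 a^3 + 27 b^2 = 4*5^3 + 27*12^2 = 500 + 3888 = 4388
Delta = -16 * (4388) = -70208
Delta mod 17 = 2

Delta = 2 (mod 17)


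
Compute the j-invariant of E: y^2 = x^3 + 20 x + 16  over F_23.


Delta = -16(4 a^3 + 27 b^2) mod 23 = 18
-1728 * (4 a)^3 = -1728 * (4*20)^3 mod 23 = 9
j = 9 * 18^(-1) mod 23 = 12

j = 12 (mod 23)


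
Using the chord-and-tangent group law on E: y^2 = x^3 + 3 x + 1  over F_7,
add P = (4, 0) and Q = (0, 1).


P != Q, so use the chord formula.
s = (y2 - y1) / (x2 - x1) = (1) / (3) mod 7 = 5
x3 = s^2 - x1 - x2 mod 7 = 5^2 - 4 - 0 = 0
y3 = s (x1 - x3) - y1 mod 7 = 5 * (4 - 0) - 0 = 6

P + Q = (0, 6)


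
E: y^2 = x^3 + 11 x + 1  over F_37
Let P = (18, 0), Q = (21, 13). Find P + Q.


P != Q, so use the chord formula.
s = (y2 - y1) / (x2 - x1) = (13) / (3) mod 37 = 29
x3 = s^2 - x1 - x2 mod 37 = 29^2 - 18 - 21 = 25
y3 = s (x1 - x3) - y1 mod 37 = 29 * (18 - 25) - 0 = 19

P + Q = (25, 19)


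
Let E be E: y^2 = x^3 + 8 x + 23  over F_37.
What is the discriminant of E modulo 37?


4 a^3 + 27 b^2 = 4*8^3 + 27*23^2 = 2048 + 14283 = 16331
Delta = -16 * (16331) = -261296
Delta mod 37 = 35

Delta = 35 (mod 37)


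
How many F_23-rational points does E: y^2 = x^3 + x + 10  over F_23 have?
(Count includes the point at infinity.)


For each x in F_23, count y with y^2 = x^3 + 1 x + 10 mod 23:
  x = 1: RHS = 12, y in [9, 14]  -> 2 point(s)
  x = 4: RHS = 9, y in [3, 20]  -> 2 point(s)
  x = 5: RHS = 2, y in [5, 18]  -> 2 point(s)
  x = 6: RHS = 2, y in [5, 18]  -> 2 point(s)
  x = 8: RHS = 1, y in [1, 22]  -> 2 point(s)
  x = 9: RHS = 12, y in [9, 14]  -> 2 point(s)
  x = 10: RHS = 8, y in [10, 13]  -> 2 point(s)
  x = 11: RHS = 18, y in [8, 15]  -> 2 point(s)
  x = 12: RHS = 2, y in [5, 18]  -> 2 point(s)
  x = 13: RHS = 12, y in [9, 14]  -> 2 point(s)
  x = 14: RHS = 8, y in [10, 13]  -> 2 point(s)
  x = 17: RHS = 18, y in [8, 15]  -> 2 point(s)
  x = 18: RHS = 18, y in [8, 15]  -> 2 point(s)
  x = 20: RHS = 3, y in [7, 16]  -> 2 point(s)
  x = 21: RHS = 0, y in [0]  -> 1 point(s)
  x = 22: RHS = 8, y in [10, 13]  -> 2 point(s)
Affine points: 31. Add the point at infinity: total = 32.

#E(F_23) = 32


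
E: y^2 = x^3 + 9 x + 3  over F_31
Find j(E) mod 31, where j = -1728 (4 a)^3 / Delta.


Delta = -16(4 a^3 + 27 b^2) mod 31 = 17
-1728 * (4 a)^3 = -1728 * (4*9)^3 mod 31 = 8
j = 8 * 17^(-1) mod 31 = 26

j = 26 (mod 31)


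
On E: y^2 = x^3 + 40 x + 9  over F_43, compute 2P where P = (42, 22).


Doubling: s = (3 x1^2 + a) / (2 y1)
s = (3*42^2 + 40) / (2*22) mod 43 = 0
x3 = s^2 - 2 x1 mod 43 = 0^2 - 2*42 = 2
y3 = s (x1 - x3) - y1 mod 43 = 0 * (42 - 2) - 22 = 21

2P = (2, 21)


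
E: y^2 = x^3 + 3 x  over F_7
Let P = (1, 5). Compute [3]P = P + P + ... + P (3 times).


k = 3 = 11_2 (binary, LSB first: 11)
Double-and-add from P = (1, 5):
  bit 0 = 1: acc = O + (1, 5) = (1, 5)
  bit 1 = 1: acc = (1, 5) + (2, 0) = (1, 2)

3P = (1, 2)


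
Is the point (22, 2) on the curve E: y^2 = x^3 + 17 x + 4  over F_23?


Check whether y^2 = x^3 + 17 x + 4 (mod 23) for (x, y) = (22, 2).
LHS: y^2 = 2^2 mod 23 = 4
RHS: x^3 + 17 x + 4 = 22^3 + 17*22 + 4 mod 23 = 9
LHS != RHS

No, not on the curve


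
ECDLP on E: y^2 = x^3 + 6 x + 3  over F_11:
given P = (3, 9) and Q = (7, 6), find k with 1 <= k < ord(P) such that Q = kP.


Enumerate multiples of P until we hit Q = (7, 6):
  1P = (3, 9)
  2P = (5, 2)
  3P = (7, 5)
  4P = (2, 1)
  5P = (4, 5)
  6P = (9, 4)
  7P = (0, 5)
  8P = (0, 6)
  9P = (9, 7)
  10P = (4, 6)
  11P = (2, 10)
  12P = (7, 6)
Match found at i = 12.

k = 12


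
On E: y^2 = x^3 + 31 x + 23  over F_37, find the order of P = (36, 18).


Compute successive multiples of P until we hit O:
  1P = (36, 18)
  2P = (11, 20)
  3P = (26, 33)
  4P = (5, 28)
  5P = (7, 18)
  6P = (31, 19)
  7P = (10, 36)
  8P = (16, 8)
  ... (continuing to 31P)
  31P = O

ord(P) = 31


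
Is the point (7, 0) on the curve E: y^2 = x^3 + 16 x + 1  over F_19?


Check whether y^2 = x^3 + 16 x + 1 (mod 19) for (x, y) = (7, 0).
LHS: y^2 = 0^2 mod 19 = 0
RHS: x^3 + 16 x + 1 = 7^3 + 16*7 + 1 mod 19 = 0
LHS = RHS

Yes, on the curve


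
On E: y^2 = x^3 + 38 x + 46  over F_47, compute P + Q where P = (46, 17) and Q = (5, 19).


P != Q, so use the chord formula.
s = (y2 - y1) / (x2 - x1) = (2) / (6) mod 47 = 16
x3 = s^2 - x1 - x2 mod 47 = 16^2 - 46 - 5 = 17
y3 = s (x1 - x3) - y1 mod 47 = 16 * (46 - 17) - 17 = 24

P + Q = (17, 24)


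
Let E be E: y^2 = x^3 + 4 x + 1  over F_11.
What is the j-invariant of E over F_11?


Delta = -16(4 a^3 + 27 b^2) mod 11 = 4
-1728 * (4 a)^3 = -1728 * (4*4)^3 mod 11 = 7
j = 7 * 4^(-1) mod 11 = 10

j = 10 (mod 11)


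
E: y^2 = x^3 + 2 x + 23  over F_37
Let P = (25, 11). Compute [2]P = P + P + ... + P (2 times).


k = 2 = 10_2 (binary, LSB first: 01)
Double-and-add from P = (25, 11):
  bit 0 = 0: acc unchanged = O
  bit 1 = 1: acc = O + (8, 25) = (8, 25)

2P = (8, 25)


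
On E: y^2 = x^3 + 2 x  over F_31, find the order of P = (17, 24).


Compute successive multiples of P until we hit O:
  1P = (17, 24)
  2P = (25, 12)
  3P = (30, 11)
  4P = (16, 6)
  5P = (12, 4)
  6P = (18, 3)
  7P = (3, 23)
  8P = (8, 1)
  ... (continuing to 32P)
  32P = O

ord(P) = 32


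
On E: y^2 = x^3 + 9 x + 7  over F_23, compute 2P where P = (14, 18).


Doubling: s = (3 x1^2 + a) / (2 y1)
s = (3*14^2 + 9) / (2*18) mod 23 = 7
x3 = s^2 - 2 x1 mod 23 = 7^2 - 2*14 = 21
y3 = s (x1 - x3) - y1 mod 23 = 7 * (14 - 21) - 18 = 2

2P = (21, 2)


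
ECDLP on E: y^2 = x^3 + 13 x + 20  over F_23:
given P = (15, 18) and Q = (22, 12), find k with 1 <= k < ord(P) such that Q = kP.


Enumerate multiples of P until we hit Q = (22, 12):
  1P = (15, 18)
  2P = (5, 7)
  3P = (21, 3)
  4P = (22, 11)
  5P = (10, 0)
  6P = (22, 12)
Match found at i = 6.

k = 6


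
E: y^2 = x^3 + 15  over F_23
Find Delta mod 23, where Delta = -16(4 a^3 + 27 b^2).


4 a^3 + 27 b^2 = 4*0^3 + 27*15^2 = 0 + 6075 = 6075
Delta = -16 * (6075) = -97200
Delta mod 23 = 21

Delta = 21 (mod 23)


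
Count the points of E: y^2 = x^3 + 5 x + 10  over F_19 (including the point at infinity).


For each x in F_19, count y with y^2 = x^3 + 5 x + 10 mod 19:
  x = 1: RHS = 16, y in [4, 15]  -> 2 point(s)
  x = 2: RHS = 9, y in [3, 16]  -> 2 point(s)
  x = 6: RHS = 9, y in [3, 16]  -> 2 point(s)
  x = 8: RHS = 11, y in [7, 12]  -> 2 point(s)
  x = 9: RHS = 5, y in [9, 10]  -> 2 point(s)
  x = 11: RHS = 9, y in [3, 16]  -> 2 point(s)
  x = 13: RHS = 11, y in [7, 12]  -> 2 point(s)
  x = 16: RHS = 6, y in [5, 14]  -> 2 point(s)
  x = 17: RHS = 11, y in [7, 12]  -> 2 point(s)
  x = 18: RHS = 4, y in [2, 17]  -> 2 point(s)
Affine points: 20. Add the point at infinity: total = 21.

#E(F_19) = 21


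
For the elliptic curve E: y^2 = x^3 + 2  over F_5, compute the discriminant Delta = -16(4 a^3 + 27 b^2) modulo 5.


4 a^3 + 27 b^2 = 4*0^3 + 27*2^2 = 0 + 108 = 108
Delta = -16 * (108) = -1728
Delta mod 5 = 2

Delta = 2 (mod 5)


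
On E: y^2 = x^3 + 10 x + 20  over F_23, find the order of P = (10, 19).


Compute successive multiples of P until we hit O:
  1P = (10, 19)
  2P = (11, 14)
  3P = (4, 20)
  4P = (2, 18)
  5P = (20, 20)
  6P = (19, 10)
  7P = (18, 12)
  8P = (22, 3)
  ... (continuing to 27P)
  27P = O

ord(P) = 27


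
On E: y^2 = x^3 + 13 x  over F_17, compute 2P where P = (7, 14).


Doubling: s = (3 x1^2 + a) / (2 y1)
s = (3*7^2 + 13) / (2*14) mod 17 = 13
x3 = s^2 - 2 x1 mod 17 = 13^2 - 2*7 = 2
y3 = s (x1 - x3) - y1 mod 17 = 13 * (7 - 2) - 14 = 0

2P = (2, 0)


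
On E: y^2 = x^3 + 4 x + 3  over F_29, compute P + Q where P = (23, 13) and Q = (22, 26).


P != Q, so use the chord formula.
s = (y2 - y1) / (x2 - x1) = (13) / (28) mod 29 = 16
x3 = s^2 - x1 - x2 mod 29 = 16^2 - 23 - 22 = 8
y3 = s (x1 - x3) - y1 mod 29 = 16 * (23 - 8) - 13 = 24

P + Q = (8, 24)


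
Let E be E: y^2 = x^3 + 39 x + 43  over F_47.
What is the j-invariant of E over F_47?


Delta = -16(4 a^3 + 27 b^2) mod 47 = 6
-1728 * (4 a)^3 = -1728 * (4*39)^3 mod 47 = 42
j = 42 * 6^(-1) mod 47 = 7

j = 7 (mod 47)


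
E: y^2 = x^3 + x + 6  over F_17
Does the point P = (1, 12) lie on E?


Check whether y^2 = x^3 + 1 x + 6 (mod 17) for (x, y) = (1, 12).
LHS: y^2 = 12^2 mod 17 = 8
RHS: x^3 + 1 x + 6 = 1^3 + 1*1 + 6 mod 17 = 8
LHS = RHS

Yes, on the curve


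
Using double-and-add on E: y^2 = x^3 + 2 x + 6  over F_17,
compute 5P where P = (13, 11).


k = 5 = 101_2 (binary, LSB first: 101)
Double-and-add from P = (13, 11):
  bit 0 = 1: acc = O + (13, 11) = (13, 11)
  bit 1 = 0: acc unchanged = (13, 11)
  bit 2 = 1: acc = (13, 11) + (1, 3) = (11, 13)

5P = (11, 13)


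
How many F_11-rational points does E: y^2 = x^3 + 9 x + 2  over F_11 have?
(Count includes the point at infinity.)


For each x in F_11, count y with y^2 = x^3 + 9 x + 2 mod 11:
  x = 1: RHS = 1, y in [1, 10]  -> 2 point(s)
  x = 3: RHS = 1, y in [1, 10]  -> 2 point(s)
  x = 4: RHS = 3, y in [5, 6]  -> 2 point(s)
  x = 7: RHS = 1, y in [1, 10]  -> 2 point(s)
  x = 8: RHS = 3, y in [5, 6]  -> 2 point(s)
  x = 9: RHS = 9, y in [3, 8]  -> 2 point(s)
  x = 10: RHS = 3, y in [5, 6]  -> 2 point(s)
Affine points: 14. Add the point at infinity: total = 15.

#E(F_11) = 15


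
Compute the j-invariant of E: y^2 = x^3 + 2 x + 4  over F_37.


Delta = -16(4 a^3 + 27 b^2) mod 37 = 13
-1728 * (4 a)^3 = -1728 * (4*2)^3 mod 37 = 8
j = 8 * 13^(-1) mod 37 = 12

j = 12 (mod 37)
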